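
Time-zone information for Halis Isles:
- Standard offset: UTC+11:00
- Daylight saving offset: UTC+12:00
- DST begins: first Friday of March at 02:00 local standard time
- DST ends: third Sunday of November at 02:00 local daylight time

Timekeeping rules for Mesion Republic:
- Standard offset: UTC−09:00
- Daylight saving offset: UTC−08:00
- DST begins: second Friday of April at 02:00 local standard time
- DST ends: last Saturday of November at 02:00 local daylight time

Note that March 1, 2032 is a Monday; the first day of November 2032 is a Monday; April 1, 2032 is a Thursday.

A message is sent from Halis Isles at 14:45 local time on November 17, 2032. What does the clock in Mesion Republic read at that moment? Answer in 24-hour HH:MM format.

1 March 2032 is a Monday, so the first Friday is March 5.
1 November 2032 is a Monday, so the first Sunday is November 7 and the third is November 21.
November 17, 2032 lies within the daylight-saving period (5 March – 21 November), so Halis Isles is on daylight time, UTC+12:00.
14:45 Halis Isles − 12h = 02:45 UTC.
1 April 2032 is a Thursday, so the first Friday is April 2 and the second is April 9.
1 November 2032 is a Monday, so Saturdays fall on 6, 13, 20, 27; the last is November 27.
At the standard offset (UTC−09:00), 02:45 UTC − 9h = 17:45 Mesion Republic standard time (rolling into the previous day, 16 November 2032).
Daylight saving runs 9 April – 27 November; the standard-time date in Mesion Republic, November 16, 2032, is inside that window, so Mesion Republic is at UTC−08:00.
02:45 UTC − 8h = 18:45 Mesion Republic (rolling into the previous day, 16 November 2032).

18:45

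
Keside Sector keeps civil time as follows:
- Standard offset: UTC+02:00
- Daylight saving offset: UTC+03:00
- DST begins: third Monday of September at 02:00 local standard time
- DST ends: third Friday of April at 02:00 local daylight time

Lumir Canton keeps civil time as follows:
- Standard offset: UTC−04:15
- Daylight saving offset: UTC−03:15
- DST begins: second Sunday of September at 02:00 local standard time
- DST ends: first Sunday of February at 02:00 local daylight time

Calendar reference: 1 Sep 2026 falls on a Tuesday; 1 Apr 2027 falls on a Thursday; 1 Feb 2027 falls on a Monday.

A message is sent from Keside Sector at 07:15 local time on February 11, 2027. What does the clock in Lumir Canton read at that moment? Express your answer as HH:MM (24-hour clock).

00:00

1 September 2026 is a Tuesday, so the first Monday is September 7 and the third is September 21.
1 April 2027 is a Thursday, so the first Friday is April 2 and the third is April 16.
Daylight saving runs 21 September 2026 – 16 April 2027; February 11, 2027 is inside that window, so Keside Sector is at UTC+03:00.
07:15 Keside Sector − 3h = 04:15 UTC.
1 September 2026 is a Tuesday, so the first Sunday is September 6 and the second is September 13.
1 February 2027 is a Monday, so the first Sunday is February 7.
At the standard offset (UTC−04:15), 04:15 UTC − 4h15m = 00:00 Lumir Canton standard time.
The standard-time date in Lumir Canton, February 11, 2027, is outside the daylight-saving period (13 September 2026 – 7 February 2027), so Lumir Canton is on standard time, UTC−04:15.
04:15 UTC − 4h15m = 00:00 Lumir Canton.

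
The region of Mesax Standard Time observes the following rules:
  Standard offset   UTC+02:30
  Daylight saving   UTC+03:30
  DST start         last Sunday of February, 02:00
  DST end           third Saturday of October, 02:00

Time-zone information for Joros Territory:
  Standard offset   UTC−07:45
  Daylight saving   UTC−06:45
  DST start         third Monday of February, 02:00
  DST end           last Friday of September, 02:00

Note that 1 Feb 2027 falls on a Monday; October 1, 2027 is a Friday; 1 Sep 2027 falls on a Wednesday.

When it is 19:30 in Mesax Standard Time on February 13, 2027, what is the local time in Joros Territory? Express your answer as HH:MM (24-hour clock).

09:15

1 February 2027 is a Monday, so Sundays fall on 7, 14, 21, 28; the last is February 28.
1 October 2027 is a Friday, so the first Saturday is October 2 and the third is October 16.
February 13, 2027 is outside the daylight-saving period (28 February – 16 October), so Mesax Standard Time is on standard time, UTC+02:30.
19:30 Mesax Standard Time − 2h30m = 17:00 UTC.
1 February 2027 is a Monday, so the first Monday is February 1 and the third is February 15.
1 September 2027 is a Wednesday, so Fridays fall on 3, 10, 17, 24; the last is September 24.
At the standard offset (UTC−07:45), 17:00 UTC − 7h45m = 09:15 Joros Territory standard time.
The standard-time date in Joros Territory, February 13, 2027, is outside the daylight-saving period (15 February – 24 September), so Joros Territory is on standard time, UTC−07:45.
17:00 UTC − 7h45m = 09:15 Joros Territory.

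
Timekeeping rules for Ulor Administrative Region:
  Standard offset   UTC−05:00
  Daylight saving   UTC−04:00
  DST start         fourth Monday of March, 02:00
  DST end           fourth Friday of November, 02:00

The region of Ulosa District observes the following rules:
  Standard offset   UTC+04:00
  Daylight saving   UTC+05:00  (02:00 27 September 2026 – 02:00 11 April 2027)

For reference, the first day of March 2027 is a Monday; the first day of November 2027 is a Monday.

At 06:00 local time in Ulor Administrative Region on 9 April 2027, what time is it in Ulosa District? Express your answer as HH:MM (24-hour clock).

15:00

1 March 2027 is a Monday, so the first Monday is March 1 and the fourth is March 22.
1 November 2027 is a Monday, so the first Friday is November 5 and the fourth is November 26.
Daylight saving runs 22 March – 26 November; 9 April 2027 is inside that window, so Ulor Administrative Region is at UTC−04:00.
06:00 Ulor Administrative Region + 4h = 10:00 UTC.
At the standard offset (UTC+04:00), 10:00 UTC + 4h = 14:00 Ulosa District standard time.
Daylight saving runs 27 September 2026 – 11 April 2027; the standard-time date in Ulosa District, 9 April 2027, is inside that window, so Ulosa District is at UTC+05:00.
10:00 UTC + 5h = 15:00 Ulosa District.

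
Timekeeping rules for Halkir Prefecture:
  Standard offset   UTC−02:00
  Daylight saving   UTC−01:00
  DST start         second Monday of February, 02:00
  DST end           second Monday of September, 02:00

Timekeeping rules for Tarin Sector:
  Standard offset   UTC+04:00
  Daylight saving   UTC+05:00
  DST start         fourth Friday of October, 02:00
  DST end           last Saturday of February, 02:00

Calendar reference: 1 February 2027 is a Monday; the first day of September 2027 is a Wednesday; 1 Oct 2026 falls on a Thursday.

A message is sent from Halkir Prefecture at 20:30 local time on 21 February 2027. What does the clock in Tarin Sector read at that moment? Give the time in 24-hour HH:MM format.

02:30

1 February 2027 is a Monday, so the first Monday is February 1 and the second is February 8.
1 September 2027 is a Wednesday, so the first Monday is September 6 and the second is September 13.
Daylight saving runs 8 February – 13 September; 21 February 2027 is inside that window, so Halkir Prefecture is at UTC−01:00.
20:30 Halkir Prefecture + 1h = 21:30 UTC.
1 October 2026 is a Thursday, so the first Friday is October 2 and the fourth is October 23.
1 February 2027 is a Monday, so Saturdays fall on 6, 13, 20, 27; the last is February 27.
At the standard offset (UTC+04:00), 21:30 UTC + 4h = 01:30 Tarin Sector standard time (rolling into the next day, 22 February 2027).
The standard-time date in Tarin Sector, 22 February 2027, falls between 23 October 2026 and 27 February 2027, so daylight saving is in effect and Tarin Sector is at UTC+05:00.
21:30 UTC + 5h = 02:30 Tarin Sector (rolling into the next day, 22 February 2027).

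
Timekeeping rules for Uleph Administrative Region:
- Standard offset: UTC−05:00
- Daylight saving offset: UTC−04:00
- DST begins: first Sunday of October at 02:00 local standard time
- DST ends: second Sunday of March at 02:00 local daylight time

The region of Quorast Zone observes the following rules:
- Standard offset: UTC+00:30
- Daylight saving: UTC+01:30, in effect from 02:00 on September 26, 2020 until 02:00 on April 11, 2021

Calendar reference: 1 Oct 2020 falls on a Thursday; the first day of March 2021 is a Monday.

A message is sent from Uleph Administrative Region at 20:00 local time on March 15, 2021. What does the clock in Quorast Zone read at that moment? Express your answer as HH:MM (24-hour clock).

02:30

1 October 2020 is a Thursday, so the first Sunday is October 4.
1 March 2021 is a Monday, so the first Sunday is March 7 and the second is March 14.
March 15, 2021 does not fall between 4 October 2020 and 14 March 2021, so daylight saving is not in effect and Uleph Administrative Region is at UTC−05:00.
20:00 Uleph Administrative Region + 5h = 01:00 UTC (rolling into the next day, 16 March 2021).
At the standard offset (UTC+00:30), 01:00 UTC + 0h30m = 01:30 Quorast Zone standard time.
Daylight saving runs 26 September 2020 – 11 April 2021; the standard-time date in Quorast Zone, March 16, 2021, is inside that window, so Quorast Zone is at UTC+01:30.
01:00 UTC + 1h30m = 02:30 Quorast Zone.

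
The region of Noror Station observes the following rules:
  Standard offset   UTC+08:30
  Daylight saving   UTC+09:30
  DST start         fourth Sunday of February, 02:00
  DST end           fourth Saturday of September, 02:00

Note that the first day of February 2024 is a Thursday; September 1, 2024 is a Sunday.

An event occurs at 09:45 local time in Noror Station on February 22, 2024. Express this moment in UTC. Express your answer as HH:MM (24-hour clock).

01:15

1 February 2024 is a Thursday, so the first Sunday is February 4 and the fourth is February 25.
1 September 2024 is a Sunday, so the first Saturday is September 7 and the fourth is September 28.
Daylight saving runs 25 February – 28 September; February 22, 2024 is outside that window, so Noror Station is on standard time at UTC+08:30.
09:45 local − 8h30m = 01:15 UTC.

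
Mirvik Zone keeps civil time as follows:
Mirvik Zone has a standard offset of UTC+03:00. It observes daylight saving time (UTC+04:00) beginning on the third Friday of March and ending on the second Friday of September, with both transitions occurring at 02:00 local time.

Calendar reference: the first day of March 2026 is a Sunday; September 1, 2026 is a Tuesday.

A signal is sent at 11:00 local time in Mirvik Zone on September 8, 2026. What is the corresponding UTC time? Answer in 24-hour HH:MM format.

1 March 2026 is a Sunday, so the first Friday is March 6 and the third is March 20.
1 September 2026 is a Tuesday, so the first Friday is September 4 and the second is September 11.
Daylight saving runs 20 March – 11 September; September 8, 2026 is inside that window, so Mirvik Zone is at UTC+04:00.
11:00 local − 4h = 07:00 UTC.

07:00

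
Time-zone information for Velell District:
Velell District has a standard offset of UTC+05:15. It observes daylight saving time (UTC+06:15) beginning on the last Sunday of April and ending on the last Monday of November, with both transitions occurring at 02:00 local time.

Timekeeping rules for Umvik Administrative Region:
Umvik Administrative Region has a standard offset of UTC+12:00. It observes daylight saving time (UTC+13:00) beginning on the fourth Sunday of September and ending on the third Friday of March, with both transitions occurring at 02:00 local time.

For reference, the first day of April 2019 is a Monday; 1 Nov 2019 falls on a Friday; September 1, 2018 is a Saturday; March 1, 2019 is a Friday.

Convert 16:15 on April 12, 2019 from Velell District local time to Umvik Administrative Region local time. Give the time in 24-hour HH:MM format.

23:00

1 April 2019 is a Monday, so Sundays fall on 7, 14, 21, 28; the last is April 28.
1 November 2019 is a Friday, so Mondays fall on 4, 11, 18, 25; the last is November 25.
Daylight saving runs 28 April – 25 November; April 12, 2019 is outside that window, so Velell District is on standard time at UTC+05:15.
16:15 Velell District − 5h15m = 11:00 UTC.
1 September 2018 is a Saturday, so the first Sunday is September 2 and the fourth is September 23.
1 March 2019 is a Friday, so the first Friday is March 1 and the third is March 15.
At the standard offset (UTC+12:00), 11:00 UTC + 12h = 23:00 Umvik Administrative Region standard time.
Daylight saving runs 23 September 2018 – 15 March 2019; the standard-time date in Umvik Administrative Region, April 12, 2019, is outside that window, so Umvik Administrative Region is on standard time at UTC+12:00.
11:00 UTC + 12h = 23:00 Umvik Administrative Region.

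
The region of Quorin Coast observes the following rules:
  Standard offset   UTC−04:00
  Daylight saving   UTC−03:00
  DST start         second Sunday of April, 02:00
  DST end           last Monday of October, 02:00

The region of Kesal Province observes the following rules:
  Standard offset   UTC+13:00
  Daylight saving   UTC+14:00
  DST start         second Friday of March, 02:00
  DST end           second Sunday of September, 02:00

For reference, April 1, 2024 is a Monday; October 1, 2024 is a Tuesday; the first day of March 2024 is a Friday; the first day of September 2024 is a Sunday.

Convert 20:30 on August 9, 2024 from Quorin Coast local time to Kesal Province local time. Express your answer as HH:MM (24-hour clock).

13:30

1 April 2024 is a Monday, so the first Sunday is April 7 and the second is April 14.
1 October 2024 is a Tuesday, so Mondays fall on 7, 14, 21, 28; the last is October 28.
August 9, 2024 falls between 14 April and 28 October, so daylight saving is in effect and Quorin Coast is at UTC−03:00.
20:30 Quorin Coast + 3h = 23:30 UTC.
1 March 2024 is a Friday, so the first Friday is March 1 and the second is March 8.
1 September 2024 is a Sunday, so the first Sunday is September 1 and the second is September 8.
At the standard offset (UTC+13:00), 23:30 UTC + 13h = 12:30 Kesal Province standard time (rolling into the next day, 10 August 2024).
The standard-time date in Kesal Province, August 10, 2024, lies within the daylight-saving period (8 March – 8 September), so Kesal Province is on daylight time, UTC+14:00.
23:30 UTC + 14h = 13:30 Kesal Province (rolling into the next day, 10 August 2024).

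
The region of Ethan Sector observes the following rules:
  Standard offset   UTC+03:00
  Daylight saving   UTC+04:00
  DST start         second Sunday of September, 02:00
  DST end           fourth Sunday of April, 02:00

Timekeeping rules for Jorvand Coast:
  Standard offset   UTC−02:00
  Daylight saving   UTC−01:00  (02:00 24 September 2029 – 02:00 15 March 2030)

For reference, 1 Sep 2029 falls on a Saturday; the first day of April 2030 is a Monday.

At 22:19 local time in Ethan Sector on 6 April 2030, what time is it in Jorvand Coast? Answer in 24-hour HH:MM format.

1 September 2029 is a Saturday, so the first Sunday is September 2 and the second is September 9.
1 April 2030 is a Monday, so the first Sunday is April 7 and the fourth is April 28.
6 April 2030 falls between 9 September 2029 and 28 April 2030, so daylight saving is in effect and Ethan Sector is at UTC+04:00.
22:19 Ethan Sector − 4h = 18:19 UTC.
At the standard offset (UTC−02:00), 18:19 UTC − 2h = 16:19 Jorvand Coast standard time.
Daylight saving runs 24 September 2029 – 15 March 2030; the standard-time date in Jorvand Coast, 6 April 2030, is outside that window, so Jorvand Coast is on standard time at UTC−02:00.
18:19 UTC − 2h = 16:19 Jorvand Coast.

16:19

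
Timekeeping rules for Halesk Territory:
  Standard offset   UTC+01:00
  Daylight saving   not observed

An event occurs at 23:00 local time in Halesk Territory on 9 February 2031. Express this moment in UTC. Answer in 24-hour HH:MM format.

Halesk Territory has no daylight saving, so its offset is UTC+01:00 year-round.
23:00 local − 1h = 22:00 UTC.

22:00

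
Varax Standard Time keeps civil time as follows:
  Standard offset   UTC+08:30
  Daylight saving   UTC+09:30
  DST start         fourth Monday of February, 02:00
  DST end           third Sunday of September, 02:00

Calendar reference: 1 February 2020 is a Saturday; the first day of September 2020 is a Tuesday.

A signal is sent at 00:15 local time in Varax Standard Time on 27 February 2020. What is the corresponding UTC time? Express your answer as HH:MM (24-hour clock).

14:45

1 February 2020 is a Saturday, so the first Monday is February 3 and the fourth is February 24.
1 September 2020 is a Tuesday, so the first Sunday is September 6 and the third is September 20.
27 February 2020 falls between 24 February and 20 September, so daylight saving is in effect and Varax Standard Time is at UTC+09:30.
00:15 local − 9h30m = 14:45 UTC (rolling into the previous day, 26 February 2020).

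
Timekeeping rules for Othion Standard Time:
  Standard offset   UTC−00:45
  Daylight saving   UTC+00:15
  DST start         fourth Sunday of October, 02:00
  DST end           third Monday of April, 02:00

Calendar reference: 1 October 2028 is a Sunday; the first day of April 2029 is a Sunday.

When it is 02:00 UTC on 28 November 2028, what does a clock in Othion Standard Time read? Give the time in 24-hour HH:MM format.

1 October 2028 is a Sunday, so the first Sunday is October 1 and the fourth is October 22.
1 April 2029 is a Sunday, so the first Monday is April 2 and the third is April 16.
At the standard offset (UTC−00:45), 02:00 UTC − 0h45m = 01:15 Othion Standard Time standard time.
The standard-time date in Othion Standard Time, 28 November 2028, falls between 22 October 2028 and 16 April 2029, so daylight saving is in effect and Othion Standard Time is at UTC+00:15.
02:00 UTC + 0h15m = 02:15 local.

02:15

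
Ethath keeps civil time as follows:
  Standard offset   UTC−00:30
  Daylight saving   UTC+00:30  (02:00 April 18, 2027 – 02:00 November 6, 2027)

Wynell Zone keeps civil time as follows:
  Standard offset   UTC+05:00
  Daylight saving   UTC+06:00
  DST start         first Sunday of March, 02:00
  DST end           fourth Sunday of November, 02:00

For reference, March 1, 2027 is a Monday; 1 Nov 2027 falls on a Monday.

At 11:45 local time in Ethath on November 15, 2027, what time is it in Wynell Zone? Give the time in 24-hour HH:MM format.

Daylight saving runs 18 April – 6 November; November 15, 2027 is outside that window, so Ethath is on standard time at UTC−00:30.
11:45 Ethath + 0h30m = 12:15 UTC.
1 March 2027 is a Monday, so the first Sunday is March 7.
1 November 2027 is a Monday, so the first Sunday is November 7 and the fourth is November 28.
At the standard offset (UTC+05:00), 12:15 UTC + 5h = 17:15 Wynell Zone standard time.
Daylight saving runs 7 March – 28 November; the standard-time date in Wynell Zone, November 15, 2027, is inside that window, so Wynell Zone is at UTC+06:00.
12:15 UTC + 6h = 18:15 Wynell Zone.

18:15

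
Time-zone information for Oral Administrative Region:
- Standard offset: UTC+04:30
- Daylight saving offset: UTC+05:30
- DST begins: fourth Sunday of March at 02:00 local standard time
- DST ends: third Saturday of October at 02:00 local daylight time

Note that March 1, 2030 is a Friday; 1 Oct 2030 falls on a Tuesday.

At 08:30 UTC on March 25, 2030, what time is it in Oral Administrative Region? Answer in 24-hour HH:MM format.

1 March 2030 is a Friday, so the first Sunday is March 3 and the fourth is March 24.
1 October 2030 is a Tuesday, so the first Saturday is October 5 and the third is October 19.
At the standard offset (UTC+04:30), 08:30 UTC + 4h30m = 13:00 Oral Administrative Region standard time.
The standard-time date in Oral Administrative Region, March 25, 2030, lies within the daylight-saving period (24 March – 19 October), so Oral Administrative Region is on daylight time, UTC+05:30.
08:30 UTC + 5h30m = 14:00 local.

14:00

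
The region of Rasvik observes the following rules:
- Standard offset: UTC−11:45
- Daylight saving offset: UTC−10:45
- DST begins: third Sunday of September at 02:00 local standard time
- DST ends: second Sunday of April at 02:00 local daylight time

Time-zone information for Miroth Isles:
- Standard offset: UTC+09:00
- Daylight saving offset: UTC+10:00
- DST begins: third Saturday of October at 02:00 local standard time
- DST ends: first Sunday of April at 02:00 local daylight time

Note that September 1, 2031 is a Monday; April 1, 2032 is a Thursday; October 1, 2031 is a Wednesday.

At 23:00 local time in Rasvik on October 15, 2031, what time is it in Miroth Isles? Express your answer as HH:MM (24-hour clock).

1 September 2031 is a Monday, so the first Sunday is September 7 and the third is September 21.
1 April 2032 is a Thursday, so the first Sunday is April 4 and the second is April 11.
October 15, 2031 falls between 21 September 2031 and 11 April 2032, so daylight saving is in effect and Rasvik is at UTC−10:45.
23:00 Rasvik + 10h45m = 09:45 UTC (rolling into the next day, 16 October 2031).
1 October 2031 is a Wednesday, so the first Saturday is October 4 and the third is October 18.
1 April 2032 is a Thursday, so the first Sunday is April 4.
At the standard offset (UTC+09:00), 09:45 UTC + 9h = 18:45 Miroth Isles standard time.
Daylight saving runs 18 October 2031 – 4 April 2032; the standard-time date in Miroth Isles, October 16, 2031, is outside that window, so Miroth Isles is on standard time at UTC+09:00.
09:45 UTC + 9h = 18:45 Miroth Isles.

18:45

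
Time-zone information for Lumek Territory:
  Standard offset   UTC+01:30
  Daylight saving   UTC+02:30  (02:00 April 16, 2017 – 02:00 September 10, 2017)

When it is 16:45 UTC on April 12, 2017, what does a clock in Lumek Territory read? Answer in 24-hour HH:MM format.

18:15

At the standard offset (UTC+01:30), 16:45 UTC + 1h30m = 18:15 Lumek Territory standard time.
The standard-time date in Lumek Territory, April 12, 2017, does not fall between 16 April and 10 September, so daylight saving is not in effect and Lumek Territory is at UTC+01:30.
16:45 UTC + 1h30m = 18:15 local.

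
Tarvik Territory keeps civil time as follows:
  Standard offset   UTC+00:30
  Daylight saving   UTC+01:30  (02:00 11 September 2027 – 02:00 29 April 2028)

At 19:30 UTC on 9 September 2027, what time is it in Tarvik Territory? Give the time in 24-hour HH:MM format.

20:00

At the standard offset (UTC+00:30), 19:30 UTC + 0h30m = 20:00 Tarvik Territory standard time.
Daylight saving runs 11 September 2027 – 29 April 2028; the standard-time date in Tarvik Territory, 9 September 2027, is outside that window, so Tarvik Territory is on standard time at UTC+00:30.
19:30 UTC + 0h30m = 20:00 local.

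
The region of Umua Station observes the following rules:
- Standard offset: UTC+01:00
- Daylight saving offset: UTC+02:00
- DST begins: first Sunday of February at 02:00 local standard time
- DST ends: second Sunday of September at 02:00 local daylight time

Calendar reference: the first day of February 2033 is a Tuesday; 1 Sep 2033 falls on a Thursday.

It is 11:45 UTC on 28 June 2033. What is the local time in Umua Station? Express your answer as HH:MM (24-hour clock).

1 February 2033 is a Tuesday, so the first Sunday is February 6.
1 September 2033 is a Thursday, so the first Sunday is September 4 and the second is September 11.
At the standard offset (UTC+01:00), 11:45 UTC + 1h = 12:45 Umua Station standard time.
The standard-time date in Umua Station, 28 June 2033, lies within the daylight-saving period (6 February – 11 September), so Umua Station is on daylight time, UTC+02:00.
11:45 UTC + 2h = 13:45 local.

13:45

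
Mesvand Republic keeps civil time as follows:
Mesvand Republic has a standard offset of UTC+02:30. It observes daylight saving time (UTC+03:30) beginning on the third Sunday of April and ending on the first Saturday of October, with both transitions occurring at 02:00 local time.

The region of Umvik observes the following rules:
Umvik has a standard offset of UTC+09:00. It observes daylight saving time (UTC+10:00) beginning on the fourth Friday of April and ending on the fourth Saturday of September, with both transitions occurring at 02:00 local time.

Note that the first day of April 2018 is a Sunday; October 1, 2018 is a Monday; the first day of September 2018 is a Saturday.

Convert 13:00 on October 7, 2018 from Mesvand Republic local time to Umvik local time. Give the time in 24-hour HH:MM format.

19:30

1 April 2018 is a Sunday, so the first Sunday is April 1 and the third is April 15.
1 October 2018 is a Monday, so the first Saturday is October 6.
October 7, 2018 does not fall between 15 April and 6 October, so daylight saving is not in effect and Mesvand Republic is at UTC+02:30.
13:00 Mesvand Republic − 2h30m = 10:30 UTC.
1 April 2018 is a Sunday, so the first Friday is April 6 and the fourth is April 27.
1 September 2018 is a Saturday, so the first Saturday is September 1 and the fourth is September 22.
At the standard offset (UTC+09:00), 10:30 UTC + 9h = 19:30 Umvik standard time.
The standard-time date in Umvik, October 7, 2018, does not fall between 27 April and 22 September, so daylight saving is not in effect and Umvik is at UTC+09:00.
10:30 UTC + 9h = 19:30 Umvik.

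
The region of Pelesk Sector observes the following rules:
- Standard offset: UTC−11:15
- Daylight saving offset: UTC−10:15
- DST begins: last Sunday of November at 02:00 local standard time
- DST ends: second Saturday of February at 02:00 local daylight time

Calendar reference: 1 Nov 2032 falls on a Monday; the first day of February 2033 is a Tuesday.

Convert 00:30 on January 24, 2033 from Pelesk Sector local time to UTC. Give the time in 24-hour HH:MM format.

10:45

1 November 2032 is a Monday, so Sundays fall on 7, 14, 21, 28; the last is November 28.
1 February 2033 is a Tuesday, so the first Saturday is February 5 and the second is February 12.
January 24, 2033 falls between 28 November 2032 and 12 February 2033, so daylight saving is in effect and Pelesk Sector is at UTC−10:15.
00:30 local + 10h15m = 10:45 UTC.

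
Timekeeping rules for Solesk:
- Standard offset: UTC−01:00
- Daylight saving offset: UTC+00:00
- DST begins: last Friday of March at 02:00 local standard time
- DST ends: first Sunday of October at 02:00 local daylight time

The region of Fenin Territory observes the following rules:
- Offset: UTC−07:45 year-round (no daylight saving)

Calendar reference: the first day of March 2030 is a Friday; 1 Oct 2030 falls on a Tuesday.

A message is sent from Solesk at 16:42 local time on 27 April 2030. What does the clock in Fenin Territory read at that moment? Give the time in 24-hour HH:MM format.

1 March 2030 is a Friday, so Fridays fall on 1, 8, 15, 22, 29; the last is March 29.
1 October 2030 is a Tuesday, so the first Sunday is October 6.
27 April 2030 lies within the daylight-saving period (29 March – 6 October), so Solesk is on daylight time, UTC+00:00.
16:42 Solesk − 0h = 16:42 UTC.
Fenin Territory has no daylight saving, so its offset is UTC−07:45 year-round.
16:42 UTC − 7h45m = 08:57 Fenin Territory.

08:57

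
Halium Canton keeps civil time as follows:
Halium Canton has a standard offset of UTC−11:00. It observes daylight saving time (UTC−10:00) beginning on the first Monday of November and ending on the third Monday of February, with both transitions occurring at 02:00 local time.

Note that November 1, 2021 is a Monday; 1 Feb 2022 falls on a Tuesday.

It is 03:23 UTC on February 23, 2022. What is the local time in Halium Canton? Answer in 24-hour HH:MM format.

16:23

1 November 2021 is a Monday, so the first Monday is November 1.
1 February 2022 is a Tuesday, so the first Monday is February 7 and the third is February 21.
At the standard offset (UTC−11:00), 03:23 UTC − 11h = 16:23 Halium Canton standard time (rolling into the previous day, 22 February 2022).
Daylight saving runs 1 November 2021 – 21 February 2022; the standard-time date in Halium Canton, February 22, 2022, is outside that window, so Halium Canton is on standard time at UTC−11:00.
03:23 UTC − 11h = 16:23 local (rolling into the previous day, 22 February 2022).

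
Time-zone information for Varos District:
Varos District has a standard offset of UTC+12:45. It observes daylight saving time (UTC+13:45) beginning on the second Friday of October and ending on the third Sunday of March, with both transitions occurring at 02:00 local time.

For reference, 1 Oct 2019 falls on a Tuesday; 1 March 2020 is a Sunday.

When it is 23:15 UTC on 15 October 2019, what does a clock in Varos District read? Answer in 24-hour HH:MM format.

1 October 2019 is a Tuesday, so the first Friday is October 4 and the second is October 11.
1 March 2020 is a Sunday, so the first Sunday is March 1 and the third is March 15.
At the standard offset (UTC+12:45), 23:15 UTC + 12h45m = 12:00 Varos District standard time (rolling into the next day, 16 October 2019).
Daylight saving runs 11 October 2019 – 15 March 2020; the standard-time date in Varos District, 16 October 2019, is inside that window, so Varos District is at UTC+13:45.
23:15 UTC + 13h45m = 13:00 local (rolling into the next day, 16 October 2019).

13:00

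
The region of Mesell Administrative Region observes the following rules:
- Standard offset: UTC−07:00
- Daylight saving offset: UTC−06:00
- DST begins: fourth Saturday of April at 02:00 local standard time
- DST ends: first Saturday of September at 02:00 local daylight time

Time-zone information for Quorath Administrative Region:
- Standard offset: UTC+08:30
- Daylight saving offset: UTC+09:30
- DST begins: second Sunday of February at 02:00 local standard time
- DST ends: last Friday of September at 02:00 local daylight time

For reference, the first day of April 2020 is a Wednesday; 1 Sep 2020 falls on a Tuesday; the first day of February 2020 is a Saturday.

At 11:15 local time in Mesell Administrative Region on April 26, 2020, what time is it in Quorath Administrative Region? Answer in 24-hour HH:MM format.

02:45

1 April 2020 is a Wednesday, so the first Saturday is April 4 and the fourth is April 25.
1 September 2020 is a Tuesday, so the first Saturday is September 5.
Daylight saving runs 25 April – 5 September; April 26, 2020 is inside that window, so Mesell Administrative Region is at UTC−06:00.
11:15 Mesell Administrative Region + 6h = 17:15 UTC.
1 February 2020 is a Saturday, so the first Sunday is February 2 and the second is February 9.
1 September 2020 is a Tuesday, so Fridays fall on 4, 11, 18, 25; the last is September 25.
At the standard offset (UTC+08:30), 17:15 UTC + 8h30m = 01:45 Quorath Administrative Region standard time (rolling into the next day, 27 April 2020).
The standard-time date in Quorath Administrative Region, April 27, 2020, lies within the daylight-saving period (9 February – 25 September), so Quorath Administrative Region is on daylight time, UTC+09:30.
17:15 UTC + 9h30m = 02:45 Quorath Administrative Region (rolling into the next day, 27 April 2020).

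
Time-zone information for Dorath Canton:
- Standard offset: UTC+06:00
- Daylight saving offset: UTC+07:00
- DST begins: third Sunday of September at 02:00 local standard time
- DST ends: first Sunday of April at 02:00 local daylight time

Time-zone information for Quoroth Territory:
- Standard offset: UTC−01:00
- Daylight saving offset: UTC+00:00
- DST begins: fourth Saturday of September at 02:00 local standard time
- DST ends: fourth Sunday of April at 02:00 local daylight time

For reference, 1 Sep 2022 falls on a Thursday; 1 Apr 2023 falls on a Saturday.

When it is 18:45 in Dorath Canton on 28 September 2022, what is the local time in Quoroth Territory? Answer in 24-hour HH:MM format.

1 September 2022 is a Thursday, so the first Sunday is September 4 and the third is September 18.
1 April 2023 is a Saturday, so the first Sunday is April 2.
Daylight saving runs 18 September 2022 – 2 April 2023; 28 September 2022 is inside that window, so Dorath Canton is at UTC+07:00.
18:45 Dorath Canton − 7h = 11:45 UTC.
1 September 2022 is a Thursday, so the first Saturday is September 3 and the fourth is September 24.
1 April 2023 is a Saturday, so the first Sunday is April 2 and the fourth is April 23.
At the standard offset (UTC−01:00), 11:45 UTC − 1h = 10:45 Quoroth Territory standard time.
Daylight saving runs 24 September 2022 – 23 April 2023; the standard-time date in Quoroth Territory, 28 September 2022, is inside that window, so Quoroth Territory is at UTC+00:00.
11:45 UTC + 0h = 11:45 Quoroth Territory.

11:45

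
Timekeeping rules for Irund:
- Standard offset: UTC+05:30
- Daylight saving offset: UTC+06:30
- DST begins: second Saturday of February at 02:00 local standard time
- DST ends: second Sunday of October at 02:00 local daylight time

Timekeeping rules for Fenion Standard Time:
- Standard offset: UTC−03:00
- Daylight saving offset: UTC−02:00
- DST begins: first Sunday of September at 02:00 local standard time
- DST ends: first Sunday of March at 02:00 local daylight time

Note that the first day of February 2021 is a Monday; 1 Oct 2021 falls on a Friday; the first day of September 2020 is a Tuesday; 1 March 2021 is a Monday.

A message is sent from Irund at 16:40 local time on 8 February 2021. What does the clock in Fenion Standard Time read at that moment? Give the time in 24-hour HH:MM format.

1 February 2021 is a Monday, so the first Saturday is February 6 and the second is February 13.
1 October 2021 is a Friday, so the first Sunday is October 3 and the second is October 10.
8 February 2021 is outside the daylight-saving period (13 February – 10 October), so Irund is on standard time, UTC+05:30.
16:40 Irund − 5h30m = 11:10 UTC.
1 September 2020 is a Tuesday, so the first Sunday is September 6.
1 March 2021 is a Monday, so the first Sunday is March 7.
At the standard offset (UTC−03:00), 11:10 UTC − 3h = 08:10 Fenion Standard Time standard time.
The standard-time date in Fenion Standard Time, 8 February 2021, falls between 6 September 2020 and 7 March 2021, so daylight saving is in effect and Fenion Standard Time is at UTC−02:00.
11:10 UTC − 2h = 09:10 Fenion Standard Time.

09:10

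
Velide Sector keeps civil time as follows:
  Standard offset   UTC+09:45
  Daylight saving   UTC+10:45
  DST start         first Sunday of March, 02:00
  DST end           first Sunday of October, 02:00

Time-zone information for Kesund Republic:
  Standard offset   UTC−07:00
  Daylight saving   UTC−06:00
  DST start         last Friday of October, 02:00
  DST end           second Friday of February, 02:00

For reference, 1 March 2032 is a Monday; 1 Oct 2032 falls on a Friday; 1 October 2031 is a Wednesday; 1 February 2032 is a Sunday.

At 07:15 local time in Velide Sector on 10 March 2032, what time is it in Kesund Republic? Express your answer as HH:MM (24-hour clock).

1 March 2032 is a Monday, so the first Sunday is March 7.
1 October 2032 is a Friday, so the first Sunday is October 3.
Daylight saving runs 7 March – 3 October; 10 March 2032 is inside that window, so Velide Sector is at UTC+10:45.
07:15 Velide Sector − 10h45m = 20:30 UTC (rolling into the previous day, 9 March 2032).
1 October 2031 is a Wednesday, so Fridays fall on 3, 10, 17, 24, 31; the last is October 31.
1 February 2032 is a Sunday, so the first Friday is February 6 and the second is February 13.
At the standard offset (UTC−07:00), 20:30 UTC − 7h = 13:30 Kesund Republic standard time.
Daylight saving runs 31 October 2031 – 13 February 2032; the standard-time date in Kesund Republic, 9 March 2032, is outside that window, so Kesund Republic is on standard time at UTC−07:00.
20:30 UTC − 7h = 13:30 Kesund Republic.

13:30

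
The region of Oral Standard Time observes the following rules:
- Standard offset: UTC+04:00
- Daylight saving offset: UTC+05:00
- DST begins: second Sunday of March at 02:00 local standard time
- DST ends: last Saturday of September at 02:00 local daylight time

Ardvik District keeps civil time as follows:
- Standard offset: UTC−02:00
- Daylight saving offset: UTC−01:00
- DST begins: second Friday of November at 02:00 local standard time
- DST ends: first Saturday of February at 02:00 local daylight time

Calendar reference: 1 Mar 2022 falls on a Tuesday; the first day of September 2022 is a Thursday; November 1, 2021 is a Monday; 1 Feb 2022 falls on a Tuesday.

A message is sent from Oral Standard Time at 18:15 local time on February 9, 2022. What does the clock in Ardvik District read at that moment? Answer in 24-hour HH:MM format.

12:15

1 March 2022 is a Tuesday, so the first Sunday is March 6 and the second is March 13.
1 September 2022 is a Thursday, so Saturdays fall on 3, 10, 17, 24; the last is September 24.
February 9, 2022 does not fall between 13 March and 24 September, so daylight saving is not in effect and Oral Standard Time is at UTC+04:00.
18:15 Oral Standard Time − 4h = 14:15 UTC.
1 November 2021 is a Monday, so the first Friday is November 5 and the second is November 12.
1 February 2022 is a Tuesday, so the first Saturday is February 5.
At the standard offset (UTC−02:00), 14:15 UTC − 2h = 12:15 Ardvik District standard time.
The standard-time date in Ardvik District, February 9, 2022, is outside the daylight-saving period (12 November 2021 – 5 February 2022), so Ardvik District is on standard time, UTC−02:00.
14:15 UTC − 2h = 12:15 Ardvik District.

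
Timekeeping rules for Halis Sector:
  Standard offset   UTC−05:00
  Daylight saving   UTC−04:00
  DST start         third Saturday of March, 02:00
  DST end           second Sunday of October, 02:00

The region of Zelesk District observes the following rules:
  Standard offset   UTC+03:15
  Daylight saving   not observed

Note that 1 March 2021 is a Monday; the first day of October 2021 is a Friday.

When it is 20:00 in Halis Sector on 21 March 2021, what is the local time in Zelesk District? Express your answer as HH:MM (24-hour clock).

03:15

1 March 2021 is a Monday, so the first Saturday is March 6 and the third is March 20.
1 October 2021 is a Friday, so the first Sunday is October 3 and the second is October 10.
21 March 2021 falls between 20 March and 10 October, so daylight saving is in effect and Halis Sector is at UTC−04:00.
20:00 Halis Sector + 4h = 00:00 UTC (rolling into the next day, 22 March 2021).
Zelesk District stays on UTC+03:15 all year.
00:00 UTC + 3h15m = 03:15 Zelesk District.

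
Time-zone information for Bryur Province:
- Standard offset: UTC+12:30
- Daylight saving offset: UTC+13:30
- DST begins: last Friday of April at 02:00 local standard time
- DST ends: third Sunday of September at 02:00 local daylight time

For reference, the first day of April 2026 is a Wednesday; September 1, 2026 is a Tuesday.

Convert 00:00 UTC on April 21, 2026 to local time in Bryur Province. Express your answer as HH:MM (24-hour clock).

1 April 2026 is a Wednesday, so Fridays fall on 3, 10, 17, 24; the last is April 24.
1 September 2026 is a Tuesday, so the first Sunday is September 6 and the third is September 20.
At the standard offset (UTC+12:30), 00:00 UTC + 12h30m = 12:30 Bryur Province standard time.
The standard-time date in Bryur Province, April 21, 2026, does not fall between 24 April and 20 September, so daylight saving is not in effect and Bryur Province is at UTC+12:30.
00:00 UTC + 12h30m = 12:30 local.

12:30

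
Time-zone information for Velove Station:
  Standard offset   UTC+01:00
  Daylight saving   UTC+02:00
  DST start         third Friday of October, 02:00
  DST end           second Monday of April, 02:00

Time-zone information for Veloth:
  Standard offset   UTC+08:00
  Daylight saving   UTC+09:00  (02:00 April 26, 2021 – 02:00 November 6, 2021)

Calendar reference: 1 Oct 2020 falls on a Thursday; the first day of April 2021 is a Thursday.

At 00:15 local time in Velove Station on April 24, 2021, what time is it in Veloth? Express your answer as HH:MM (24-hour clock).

07:15

1 October 2020 is a Thursday, so the first Friday is October 2 and the third is October 16.
1 April 2021 is a Thursday, so the first Monday is April 5 and the second is April 12.
April 24, 2021 is outside the daylight-saving period (16 October 2020 – 12 April 2021), so Velove Station is on standard time, UTC+01:00.
00:15 Velove Station − 1h = 23:15 UTC (rolling into the previous day, 23 April 2021).
At the standard offset (UTC+08:00), 23:15 UTC + 8h = 07:15 Veloth standard time (rolling into the next day, 24 April 2021).
The standard-time date in Veloth, April 24, 2021, does not fall between 26 April and 6 November, so daylight saving is not in effect and Veloth is at UTC+08:00.
23:15 UTC + 8h = 07:15 Veloth (rolling into the next day, 24 April 2021).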